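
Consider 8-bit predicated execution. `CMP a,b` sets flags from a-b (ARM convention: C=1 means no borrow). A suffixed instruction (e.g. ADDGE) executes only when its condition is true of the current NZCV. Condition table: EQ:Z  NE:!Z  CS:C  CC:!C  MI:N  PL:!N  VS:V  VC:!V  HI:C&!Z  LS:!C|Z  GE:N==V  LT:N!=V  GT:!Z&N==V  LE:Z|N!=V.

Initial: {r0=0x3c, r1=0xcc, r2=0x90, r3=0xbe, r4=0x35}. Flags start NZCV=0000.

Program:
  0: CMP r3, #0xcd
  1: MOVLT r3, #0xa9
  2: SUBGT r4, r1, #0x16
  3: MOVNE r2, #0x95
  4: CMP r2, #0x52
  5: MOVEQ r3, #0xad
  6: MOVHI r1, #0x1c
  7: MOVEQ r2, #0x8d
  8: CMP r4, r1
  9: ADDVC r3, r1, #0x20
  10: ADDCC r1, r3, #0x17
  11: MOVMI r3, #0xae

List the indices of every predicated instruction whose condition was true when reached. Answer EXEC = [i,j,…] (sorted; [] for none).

EXEC = [1,3,6,9]

0: ✓ CMP  NZCV=1000
1: ✓ MOVLT  r3←0xa9
2: · SUBGT
3: ✓ MOVNE  r2←0x95
4: ✓ CMP  NZCV=0011
5: · MOVEQ
6: ✓ MOVHI  r1←0x1c
7: · MOVEQ
8: ✓ CMP  NZCV=0010
9: ✓ ADDVC  r3←0x3c
10: · ADDCC
11: · MOVMI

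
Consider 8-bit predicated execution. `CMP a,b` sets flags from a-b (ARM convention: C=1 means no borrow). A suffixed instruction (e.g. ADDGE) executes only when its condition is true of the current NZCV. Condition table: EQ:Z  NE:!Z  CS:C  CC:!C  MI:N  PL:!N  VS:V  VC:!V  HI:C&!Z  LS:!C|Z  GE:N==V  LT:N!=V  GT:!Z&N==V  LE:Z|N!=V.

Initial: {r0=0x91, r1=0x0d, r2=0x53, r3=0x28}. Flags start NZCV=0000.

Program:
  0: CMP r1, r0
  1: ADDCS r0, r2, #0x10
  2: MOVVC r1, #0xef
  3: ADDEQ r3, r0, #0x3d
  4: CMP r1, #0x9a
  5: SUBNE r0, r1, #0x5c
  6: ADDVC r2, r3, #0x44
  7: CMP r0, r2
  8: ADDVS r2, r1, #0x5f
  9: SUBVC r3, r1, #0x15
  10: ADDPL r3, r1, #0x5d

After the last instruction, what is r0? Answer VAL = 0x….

VAL = 0x93

0: ✓ CMP  NZCV=0000
1: · ADDCS
2: ✓ MOVVC  r1←0xef
3: · ADDEQ
4: ✓ CMP  NZCV=0010
5: ✓ SUBNE  r0←0x93
6: ✓ ADDVC  r2←0x6c
7: ✓ CMP  NZCV=0011
8: ✓ ADDVS  r2←0x4e
9: · SUBVC
10: ✓ ADDPL  r3←0x4c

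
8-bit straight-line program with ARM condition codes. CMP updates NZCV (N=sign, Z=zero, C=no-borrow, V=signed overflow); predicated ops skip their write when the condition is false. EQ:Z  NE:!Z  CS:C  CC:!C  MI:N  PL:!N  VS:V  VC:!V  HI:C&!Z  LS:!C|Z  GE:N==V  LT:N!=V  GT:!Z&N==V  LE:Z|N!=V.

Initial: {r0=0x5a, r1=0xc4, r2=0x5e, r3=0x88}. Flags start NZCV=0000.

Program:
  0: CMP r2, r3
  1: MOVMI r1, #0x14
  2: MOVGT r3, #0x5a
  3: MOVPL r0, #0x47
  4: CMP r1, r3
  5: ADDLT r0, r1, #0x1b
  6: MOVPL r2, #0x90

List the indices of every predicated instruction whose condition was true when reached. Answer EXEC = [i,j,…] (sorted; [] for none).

[0] flags=1001 → (cmp)
[1] flags=1001 MI?T → r1=0x14
[2] flags=1001 GT?T → r3=0x5a
[3] flags=1001 PL?F → skip
[4] flags=1000 → (cmp)
[5] flags=1000 LT?T → r0=0x2f
[6] flags=1000 PL?F → skip

EXEC = [1,2,5]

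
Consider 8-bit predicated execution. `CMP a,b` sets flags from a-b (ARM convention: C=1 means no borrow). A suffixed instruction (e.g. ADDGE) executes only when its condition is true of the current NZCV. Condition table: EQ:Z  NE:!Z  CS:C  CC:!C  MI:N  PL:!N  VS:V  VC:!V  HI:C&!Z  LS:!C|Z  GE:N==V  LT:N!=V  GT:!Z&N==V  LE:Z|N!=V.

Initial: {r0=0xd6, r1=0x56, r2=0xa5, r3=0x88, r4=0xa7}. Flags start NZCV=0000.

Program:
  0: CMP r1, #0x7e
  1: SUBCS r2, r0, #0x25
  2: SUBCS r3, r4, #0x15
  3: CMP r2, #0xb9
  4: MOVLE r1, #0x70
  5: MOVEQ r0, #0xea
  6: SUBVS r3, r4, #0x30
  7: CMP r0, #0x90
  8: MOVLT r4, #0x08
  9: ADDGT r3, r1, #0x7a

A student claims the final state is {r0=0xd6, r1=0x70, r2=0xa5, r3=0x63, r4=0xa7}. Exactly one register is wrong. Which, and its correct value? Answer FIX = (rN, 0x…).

FIX = (r3, 0xea)

0: ✓ CMP  NZCV=1000
1: · SUBCS
2: · SUBCS
3: ✓ CMP  NZCV=1000
4: ✓ MOVLE  r1←0x70
5: · MOVEQ
6: · SUBVS
7: ✓ CMP  NZCV=0010
8: · MOVLT
9: ✓ ADDGT  r3←0xea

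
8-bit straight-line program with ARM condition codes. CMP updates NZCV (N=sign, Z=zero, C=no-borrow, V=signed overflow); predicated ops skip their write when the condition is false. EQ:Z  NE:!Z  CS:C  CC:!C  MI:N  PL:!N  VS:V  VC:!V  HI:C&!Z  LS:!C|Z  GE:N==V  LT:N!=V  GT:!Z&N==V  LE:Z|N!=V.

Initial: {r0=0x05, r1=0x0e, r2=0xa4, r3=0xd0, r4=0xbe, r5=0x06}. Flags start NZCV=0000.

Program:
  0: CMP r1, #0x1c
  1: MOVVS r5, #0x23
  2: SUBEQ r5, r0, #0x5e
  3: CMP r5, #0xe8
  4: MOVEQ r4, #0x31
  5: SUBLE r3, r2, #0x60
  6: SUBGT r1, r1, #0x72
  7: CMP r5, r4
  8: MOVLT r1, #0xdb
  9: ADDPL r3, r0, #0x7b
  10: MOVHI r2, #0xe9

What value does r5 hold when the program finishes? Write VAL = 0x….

[0] flags=1000 → (cmp)
[1] flags=1000 VS?F → skip
[2] flags=1000 EQ?F → skip
[3] flags=0000 → (cmp)
[4] flags=0000 EQ?F → skip
[5] flags=0000 LE?F → skip
[6] flags=0000 GT?T → r1=0x9c
[7] flags=0000 → (cmp)
[8] flags=0000 LT?F → skip
[9] flags=0000 PL?T → r3=0x80
[10] flags=0000 HI?F → skip

VAL = 0x06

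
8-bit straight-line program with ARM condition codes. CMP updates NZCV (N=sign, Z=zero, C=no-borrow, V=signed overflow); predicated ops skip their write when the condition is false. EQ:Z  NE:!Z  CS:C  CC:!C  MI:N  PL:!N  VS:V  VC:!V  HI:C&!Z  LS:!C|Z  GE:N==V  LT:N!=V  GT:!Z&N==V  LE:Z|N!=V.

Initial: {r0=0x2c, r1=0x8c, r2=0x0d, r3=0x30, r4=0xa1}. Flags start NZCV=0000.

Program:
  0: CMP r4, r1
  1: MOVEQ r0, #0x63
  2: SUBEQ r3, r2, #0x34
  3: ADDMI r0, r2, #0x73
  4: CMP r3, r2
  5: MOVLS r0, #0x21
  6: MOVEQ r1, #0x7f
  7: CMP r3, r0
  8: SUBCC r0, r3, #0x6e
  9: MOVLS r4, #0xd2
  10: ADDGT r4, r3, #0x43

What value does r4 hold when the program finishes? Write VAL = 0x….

VAL = 0x73

[0] flags=0010 → (cmp)
[1] flags=0010 EQ?F → skip
[2] flags=0010 EQ?F → skip
[3] flags=0010 MI?F → skip
[4] flags=0010 → (cmp)
[5] flags=0010 LS?F → skip
[6] flags=0010 EQ?F → skip
[7] flags=0010 → (cmp)
[8] flags=0010 CC?F → skip
[9] flags=0010 LS?F → skip
[10] flags=0010 GT?T → r4=0x73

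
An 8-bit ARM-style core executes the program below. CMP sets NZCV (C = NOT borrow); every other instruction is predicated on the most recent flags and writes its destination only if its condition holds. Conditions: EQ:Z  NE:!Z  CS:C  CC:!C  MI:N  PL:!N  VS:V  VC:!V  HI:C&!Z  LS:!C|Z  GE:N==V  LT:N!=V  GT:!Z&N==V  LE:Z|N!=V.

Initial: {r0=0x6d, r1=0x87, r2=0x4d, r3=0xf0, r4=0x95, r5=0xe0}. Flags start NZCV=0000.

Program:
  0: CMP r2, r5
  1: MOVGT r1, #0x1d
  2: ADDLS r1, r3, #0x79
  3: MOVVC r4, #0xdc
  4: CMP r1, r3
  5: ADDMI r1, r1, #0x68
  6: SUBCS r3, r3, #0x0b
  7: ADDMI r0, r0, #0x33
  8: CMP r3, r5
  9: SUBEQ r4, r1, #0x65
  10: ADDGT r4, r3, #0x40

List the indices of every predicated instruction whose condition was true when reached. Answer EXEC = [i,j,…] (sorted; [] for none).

EXEC = [1,2,3,10]

[0] flags=0000 → (cmp)
[1] flags=0000 GT?T → r1=0x1d
[2] flags=0000 LS?T → r1=0x69
[3] flags=0000 VC?T → r4=0xdc
[4] flags=0000 → (cmp)
[5] flags=0000 MI?F → skip
[6] flags=0000 CS?F → skip
[7] flags=0000 MI?F → skip
[8] flags=0010 → (cmp)
[9] flags=0010 EQ?F → skip
[10] flags=0010 GT?T → r4=0x30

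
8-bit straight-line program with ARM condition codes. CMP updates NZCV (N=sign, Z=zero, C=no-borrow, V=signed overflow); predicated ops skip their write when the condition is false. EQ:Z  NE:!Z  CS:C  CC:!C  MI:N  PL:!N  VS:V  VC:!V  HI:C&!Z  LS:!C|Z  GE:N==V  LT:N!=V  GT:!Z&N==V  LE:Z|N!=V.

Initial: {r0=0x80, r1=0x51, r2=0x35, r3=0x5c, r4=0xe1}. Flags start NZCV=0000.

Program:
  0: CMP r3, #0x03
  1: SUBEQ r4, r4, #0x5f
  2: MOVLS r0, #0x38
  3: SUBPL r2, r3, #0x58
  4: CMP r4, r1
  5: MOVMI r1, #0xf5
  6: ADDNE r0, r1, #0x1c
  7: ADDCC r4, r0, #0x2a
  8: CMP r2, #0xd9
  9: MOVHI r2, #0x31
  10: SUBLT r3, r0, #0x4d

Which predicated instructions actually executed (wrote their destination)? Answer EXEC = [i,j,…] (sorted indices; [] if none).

0: ✓ CMP  NZCV=0010
1: · SUBEQ
2: · MOVLS
3: ✓ SUBPL  r2←0x04
4: ✓ CMP  NZCV=1010
5: ✓ MOVMI  r1←0xf5
6: ✓ ADDNE  r0←0x11
7: · ADDCC
8: ✓ CMP  NZCV=0000
9: · MOVHI
10: · SUBLT

EXEC = [3,5,6]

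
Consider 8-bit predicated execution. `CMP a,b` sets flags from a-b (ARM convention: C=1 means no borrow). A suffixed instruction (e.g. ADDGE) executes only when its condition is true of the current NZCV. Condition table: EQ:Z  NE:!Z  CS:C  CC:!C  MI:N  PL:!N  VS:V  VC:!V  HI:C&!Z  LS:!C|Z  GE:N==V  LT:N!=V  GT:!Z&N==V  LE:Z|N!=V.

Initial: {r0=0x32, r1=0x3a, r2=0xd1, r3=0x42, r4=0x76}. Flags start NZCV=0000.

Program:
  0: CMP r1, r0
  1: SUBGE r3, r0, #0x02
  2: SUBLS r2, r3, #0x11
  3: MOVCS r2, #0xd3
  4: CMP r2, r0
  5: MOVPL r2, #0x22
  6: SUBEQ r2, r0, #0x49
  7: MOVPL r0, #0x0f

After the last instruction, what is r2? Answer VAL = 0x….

0: ✓ CMP  NZCV=0010
1: ✓ SUBGE  r3←0x30
2: · SUBLS
3: ✓ MOVCS  r2←0xd3
4: ✓ CMP  NZCV=1010
5: · MOVPL
6: · SUBEQ
7: · MOVPL

VAL = 0xd3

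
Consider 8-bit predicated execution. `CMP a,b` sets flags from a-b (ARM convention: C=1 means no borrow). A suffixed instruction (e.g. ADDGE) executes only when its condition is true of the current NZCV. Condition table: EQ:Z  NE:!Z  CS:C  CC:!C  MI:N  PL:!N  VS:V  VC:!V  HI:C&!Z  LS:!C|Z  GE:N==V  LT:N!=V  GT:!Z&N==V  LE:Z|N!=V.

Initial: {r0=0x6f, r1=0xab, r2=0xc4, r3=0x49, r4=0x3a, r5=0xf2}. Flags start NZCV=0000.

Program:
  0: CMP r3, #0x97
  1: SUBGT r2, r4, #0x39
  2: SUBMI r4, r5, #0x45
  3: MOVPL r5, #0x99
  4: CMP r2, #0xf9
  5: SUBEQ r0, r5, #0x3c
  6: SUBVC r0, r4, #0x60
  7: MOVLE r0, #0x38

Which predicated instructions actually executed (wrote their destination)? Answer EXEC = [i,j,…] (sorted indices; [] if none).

[0] flags=1001 → (cmp)
[1] flags=1001 GT?T → r2=0x01
[2] flags=1001 MI?T → r4=0xad
[3] flags=1001 PL?F → skip
[4] flags=0000 → (cmp)
[5] flags=0000 EQ?F → skip
[6] flags=0000 VC?T → r0=0x4d
[7] flags=0000 LE?F → skip

EXEC = [1,2,6]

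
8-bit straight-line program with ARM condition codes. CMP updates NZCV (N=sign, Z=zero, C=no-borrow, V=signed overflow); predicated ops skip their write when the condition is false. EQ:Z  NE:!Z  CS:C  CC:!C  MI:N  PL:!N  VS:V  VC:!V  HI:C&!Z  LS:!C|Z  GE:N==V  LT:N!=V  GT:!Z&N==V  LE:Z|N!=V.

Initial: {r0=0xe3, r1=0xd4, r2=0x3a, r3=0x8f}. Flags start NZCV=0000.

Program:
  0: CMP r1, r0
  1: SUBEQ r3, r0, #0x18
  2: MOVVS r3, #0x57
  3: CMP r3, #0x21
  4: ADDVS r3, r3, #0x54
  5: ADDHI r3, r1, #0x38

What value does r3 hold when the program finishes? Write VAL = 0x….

VAL = 0x0c

0: ✓ CMP  NZCV=1000
1: · SUBEQ
2: · MOVVS
3: ✓ CMP  NZCV=0011
4: ✓ ADDVS  r3←0xe3
5: ✓ ADDHI  r3←0x0c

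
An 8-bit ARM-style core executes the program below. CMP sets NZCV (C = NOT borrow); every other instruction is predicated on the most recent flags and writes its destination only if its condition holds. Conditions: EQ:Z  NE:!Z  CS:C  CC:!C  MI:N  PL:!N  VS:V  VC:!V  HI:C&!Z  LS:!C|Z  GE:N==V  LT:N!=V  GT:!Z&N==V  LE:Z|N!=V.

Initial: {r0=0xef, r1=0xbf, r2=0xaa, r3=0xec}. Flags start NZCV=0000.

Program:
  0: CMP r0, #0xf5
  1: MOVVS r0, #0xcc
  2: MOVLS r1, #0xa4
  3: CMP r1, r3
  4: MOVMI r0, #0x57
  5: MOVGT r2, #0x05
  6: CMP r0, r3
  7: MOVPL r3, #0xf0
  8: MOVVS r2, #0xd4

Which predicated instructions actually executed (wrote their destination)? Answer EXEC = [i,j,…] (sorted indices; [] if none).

EXEC = [2,4,7]

0: ✓ CMP  NZCV=1000
1: · MOVVS
2: ✓ MOVLS  r1←0xa4
3: ✓ CMP  NZCV=1000
4: ✓ MOVMI  r0←0x57
5: · MOVGT
6: ✓ CMP  NZCV=0000
7: ✓ MOVPL  r3←0xf0
8: · MOVVS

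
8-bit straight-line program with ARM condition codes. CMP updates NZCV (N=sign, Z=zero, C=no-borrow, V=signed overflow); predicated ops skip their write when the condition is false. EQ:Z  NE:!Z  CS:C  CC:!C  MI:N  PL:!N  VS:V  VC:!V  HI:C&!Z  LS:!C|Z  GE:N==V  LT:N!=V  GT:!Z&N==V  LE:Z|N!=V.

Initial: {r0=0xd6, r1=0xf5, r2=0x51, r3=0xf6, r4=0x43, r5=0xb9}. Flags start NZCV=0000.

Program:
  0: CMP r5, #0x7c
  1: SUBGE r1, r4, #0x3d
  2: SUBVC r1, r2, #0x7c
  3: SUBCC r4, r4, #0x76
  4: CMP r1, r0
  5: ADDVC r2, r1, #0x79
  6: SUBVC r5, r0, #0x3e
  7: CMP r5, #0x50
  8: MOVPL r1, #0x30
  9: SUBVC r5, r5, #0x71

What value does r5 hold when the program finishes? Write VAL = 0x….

0: ✓ CMP  NZCV=0011
1: · SUBGE
2: · SUBVC
3: · SUBCC
4: ✓ CMP  NZCV=0010
5: ✓ ADDVC  r2←0x6e
6: ✓ SUBVC  r5←0x98
7: ✓ CMP  NZCV=0011
8: ✓ MOVPL  r1←0x30
9: · SUBVC

VAL = 0x98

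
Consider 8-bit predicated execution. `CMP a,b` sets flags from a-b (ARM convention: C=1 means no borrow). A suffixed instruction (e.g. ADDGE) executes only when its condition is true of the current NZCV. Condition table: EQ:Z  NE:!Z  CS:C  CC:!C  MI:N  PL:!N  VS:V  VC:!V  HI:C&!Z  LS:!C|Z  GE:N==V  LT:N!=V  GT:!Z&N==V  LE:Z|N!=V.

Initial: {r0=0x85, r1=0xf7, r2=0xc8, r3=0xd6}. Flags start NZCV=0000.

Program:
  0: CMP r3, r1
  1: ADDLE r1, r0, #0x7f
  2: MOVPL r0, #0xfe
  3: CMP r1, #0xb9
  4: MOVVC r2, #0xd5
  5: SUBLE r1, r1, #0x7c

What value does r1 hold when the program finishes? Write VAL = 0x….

VAL = 0x04

0: ✓ CMP  NZCV=1000
1: ✓ ADDLE  r1←0x04
2: · MOVPL
3: ✓ CMP  NZCV=0000
4: ✓ MOVVC  r2←0xd5
5: · SUBLE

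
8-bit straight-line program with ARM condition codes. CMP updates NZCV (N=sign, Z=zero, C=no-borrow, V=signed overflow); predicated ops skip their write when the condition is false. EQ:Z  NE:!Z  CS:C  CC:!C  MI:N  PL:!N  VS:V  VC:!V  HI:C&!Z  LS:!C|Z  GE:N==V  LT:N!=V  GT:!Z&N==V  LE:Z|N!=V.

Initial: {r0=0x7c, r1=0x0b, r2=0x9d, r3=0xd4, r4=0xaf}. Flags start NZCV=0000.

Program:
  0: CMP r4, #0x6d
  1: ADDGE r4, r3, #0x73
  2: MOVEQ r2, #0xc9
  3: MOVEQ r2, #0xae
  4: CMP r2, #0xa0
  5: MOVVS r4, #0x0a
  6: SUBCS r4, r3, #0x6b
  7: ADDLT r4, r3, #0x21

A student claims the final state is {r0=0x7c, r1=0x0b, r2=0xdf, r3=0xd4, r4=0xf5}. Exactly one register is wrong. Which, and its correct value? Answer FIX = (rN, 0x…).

0: ✓ CMP  NZCV=0011
1: · ADDGE
2: · MOVEQ
3: · MOVEQ
4: ✓ CMP  NZCV=1000
5: · MOVVS
6: · SUBCS
7: ✓ ADDLT  r4←0xf5

FIX = (r2, 0x9d)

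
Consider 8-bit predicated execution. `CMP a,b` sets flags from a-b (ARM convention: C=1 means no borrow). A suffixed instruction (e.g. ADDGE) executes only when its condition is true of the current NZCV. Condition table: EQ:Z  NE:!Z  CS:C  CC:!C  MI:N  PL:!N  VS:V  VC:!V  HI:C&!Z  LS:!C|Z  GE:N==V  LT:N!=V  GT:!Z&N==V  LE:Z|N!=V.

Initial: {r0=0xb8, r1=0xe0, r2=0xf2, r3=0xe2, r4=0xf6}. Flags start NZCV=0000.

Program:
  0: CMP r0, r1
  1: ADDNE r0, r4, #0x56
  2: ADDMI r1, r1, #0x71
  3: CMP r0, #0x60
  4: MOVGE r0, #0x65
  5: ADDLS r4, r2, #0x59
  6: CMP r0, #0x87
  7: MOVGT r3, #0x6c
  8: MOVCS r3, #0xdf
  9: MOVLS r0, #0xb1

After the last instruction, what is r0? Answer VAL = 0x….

VAL = 0xb1

[0] flags=1000 → (cmp)
[1] flags=1000 NE?T → r0=0x4c
[2] flags=1000 MI?T → r1=0x51
[3] flags=1000 → (cmp)
[4] flags=1000 GE?F → skip
[5] flags=1000 LS?T → r4=0x4b
[6] flags=1001 → (cmp)
[7] flags=1001 GT?T → r3=0x6c
[8] flags=1001 CS?F → skip
[9] flags=1001 LS?T → r0=0xb1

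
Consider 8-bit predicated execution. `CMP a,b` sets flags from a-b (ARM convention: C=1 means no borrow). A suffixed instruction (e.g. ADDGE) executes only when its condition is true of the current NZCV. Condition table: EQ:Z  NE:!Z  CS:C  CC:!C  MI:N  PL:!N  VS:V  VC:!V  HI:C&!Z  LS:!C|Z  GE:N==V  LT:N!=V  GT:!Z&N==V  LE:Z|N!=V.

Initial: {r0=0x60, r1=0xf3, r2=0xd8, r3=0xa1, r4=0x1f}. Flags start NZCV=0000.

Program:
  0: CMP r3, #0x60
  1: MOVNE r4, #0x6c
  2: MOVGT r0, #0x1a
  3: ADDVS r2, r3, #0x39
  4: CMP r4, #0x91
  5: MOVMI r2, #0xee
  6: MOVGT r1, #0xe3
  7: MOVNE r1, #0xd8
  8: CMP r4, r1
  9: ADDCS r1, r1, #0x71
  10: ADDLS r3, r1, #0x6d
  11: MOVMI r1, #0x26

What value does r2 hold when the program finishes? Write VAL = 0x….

VAL = 0xee

0: ✓ CMP  NZCV=0011
1: ✓ MOVNE  r4←0x6c
2: · MOVGT
3: ✓ ADDVS  r2←0xda
4: ✓ CMP  NZCV=1001
5: ✓ MOVMI  r2←0xee
6: ✓ MOVGT  r1←0xe3
7: ✓ MOVNE  r1←0xd8
8: ✓ CMP  NZCV=1001
9: · ADDCS
10: ✓ ADDLS  r3←0x45
11: ✓ MOVMI  r1←0x26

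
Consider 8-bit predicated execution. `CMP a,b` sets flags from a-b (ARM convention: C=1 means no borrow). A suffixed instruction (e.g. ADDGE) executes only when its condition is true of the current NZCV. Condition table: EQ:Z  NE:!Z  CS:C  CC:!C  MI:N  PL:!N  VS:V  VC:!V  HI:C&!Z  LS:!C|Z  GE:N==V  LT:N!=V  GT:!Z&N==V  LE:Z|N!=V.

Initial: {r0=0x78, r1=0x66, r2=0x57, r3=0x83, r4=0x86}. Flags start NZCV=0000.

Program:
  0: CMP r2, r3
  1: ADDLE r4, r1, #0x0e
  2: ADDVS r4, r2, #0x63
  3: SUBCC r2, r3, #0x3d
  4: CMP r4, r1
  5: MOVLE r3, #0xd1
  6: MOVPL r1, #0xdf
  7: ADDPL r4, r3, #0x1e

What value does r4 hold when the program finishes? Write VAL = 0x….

[0] flags=1001 → (cmp)
[1] flags=1001 LE?F → skip
[2] flags=1001 VS?T → r4=0xba
[3] flags=1001 CC?T → r2=0x46
[4] flags=0011 → (cmp)
[5] flags=0011 LE?T → r3=0xd1
[6] flags=0011 PL?T → r1=0xdf
[7] flags=0011 PL?T → r4=0xef

VAL = 0xef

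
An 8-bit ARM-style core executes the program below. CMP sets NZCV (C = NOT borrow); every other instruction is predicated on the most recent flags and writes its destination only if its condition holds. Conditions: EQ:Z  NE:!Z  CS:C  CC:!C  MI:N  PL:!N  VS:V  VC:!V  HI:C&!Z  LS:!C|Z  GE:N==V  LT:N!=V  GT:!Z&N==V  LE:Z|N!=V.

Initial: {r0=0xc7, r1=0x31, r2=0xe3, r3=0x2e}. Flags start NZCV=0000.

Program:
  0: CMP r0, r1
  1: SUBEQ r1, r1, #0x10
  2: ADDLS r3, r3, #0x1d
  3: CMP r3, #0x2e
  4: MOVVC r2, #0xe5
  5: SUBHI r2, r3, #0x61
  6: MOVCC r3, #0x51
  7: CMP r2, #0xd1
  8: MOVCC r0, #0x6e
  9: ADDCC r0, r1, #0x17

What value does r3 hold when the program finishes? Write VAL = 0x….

[0] flags=1010 → (cmp)
[1] flags=1010 EQ?F → skip
[2] flags=1010 LS?F → skip
[3] flags=0110 → (cmp)
[4] flags=0110 VC?T → r2=0xe5
[5] flags=0110 HI?F → skip
[6] flags=0110 CC?F → skip
[7] flags=0010 → (cmp)
[8] flags=0010 CC?F → skip
[9] flags=0010 CC?F → skip

VAL = 0x2e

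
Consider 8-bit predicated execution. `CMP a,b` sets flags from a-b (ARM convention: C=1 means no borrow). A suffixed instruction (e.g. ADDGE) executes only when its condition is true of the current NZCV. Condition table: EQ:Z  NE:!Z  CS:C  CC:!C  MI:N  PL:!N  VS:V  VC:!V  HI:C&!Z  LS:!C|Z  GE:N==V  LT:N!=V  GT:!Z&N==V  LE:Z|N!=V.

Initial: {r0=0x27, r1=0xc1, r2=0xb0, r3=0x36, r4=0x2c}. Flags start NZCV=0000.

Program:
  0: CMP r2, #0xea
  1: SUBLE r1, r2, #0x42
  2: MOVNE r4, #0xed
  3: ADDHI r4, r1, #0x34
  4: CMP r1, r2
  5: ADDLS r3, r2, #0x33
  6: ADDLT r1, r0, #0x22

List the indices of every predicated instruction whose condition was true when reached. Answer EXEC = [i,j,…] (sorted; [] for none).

EXEC = [1,2,5]

[0] flags=1000 → (cmp)
[1] flags=1000 LE?T → r1=0x6e
[2] flags=1000 NE?T → r4=0xed
[3] flags=1000 HI?F → skip
[4] flags=1001 → (cmp)
[5] flags=1001 LS?T → r3=0xe3
[6] flags=1001 LT?F → skip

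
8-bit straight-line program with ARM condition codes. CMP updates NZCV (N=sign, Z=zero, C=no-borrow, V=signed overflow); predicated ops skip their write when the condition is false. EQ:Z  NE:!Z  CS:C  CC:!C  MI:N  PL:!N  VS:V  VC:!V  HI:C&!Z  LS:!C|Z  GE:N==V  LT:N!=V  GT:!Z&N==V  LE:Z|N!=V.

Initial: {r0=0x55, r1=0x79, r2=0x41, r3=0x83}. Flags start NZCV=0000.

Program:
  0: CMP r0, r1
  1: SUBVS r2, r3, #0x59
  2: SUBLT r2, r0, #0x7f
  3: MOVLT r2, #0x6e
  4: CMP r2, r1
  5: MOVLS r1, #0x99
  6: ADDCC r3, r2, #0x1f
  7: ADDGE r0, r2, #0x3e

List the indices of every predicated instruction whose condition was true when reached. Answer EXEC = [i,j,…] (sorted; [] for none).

0: ✓ CMP  NZCV=1000
1: · SUBVS
2: ✓ SUBLT  r2←0xd6
3: ✓ MOVLT  r2←0x6e
4: ✓ CMP  NZCV=1000
5: ✓ MOVLS  r1←0x99
6: ✓ ADDCC  r3←0x8d
7: · ADDGE

EXEC = [2,3,5,6]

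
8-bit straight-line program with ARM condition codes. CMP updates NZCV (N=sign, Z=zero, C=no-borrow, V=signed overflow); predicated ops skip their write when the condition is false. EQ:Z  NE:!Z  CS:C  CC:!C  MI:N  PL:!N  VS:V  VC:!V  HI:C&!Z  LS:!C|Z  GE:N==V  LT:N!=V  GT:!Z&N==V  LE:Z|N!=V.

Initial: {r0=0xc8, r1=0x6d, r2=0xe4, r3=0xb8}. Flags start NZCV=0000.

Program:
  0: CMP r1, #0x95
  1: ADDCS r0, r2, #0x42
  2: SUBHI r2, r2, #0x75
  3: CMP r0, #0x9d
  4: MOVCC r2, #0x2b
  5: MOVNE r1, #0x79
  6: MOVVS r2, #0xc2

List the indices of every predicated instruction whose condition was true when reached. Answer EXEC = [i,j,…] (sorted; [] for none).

[0] flags=1001 → (cmp)
[1] flags=1001 CS?F → skip
[2] flags=1001 HI?F → skip
[3] flags=0010 → (cmp)
[4] flags=0010 CC?F → skip
[5] flags=0010 NE?T → r1=0x79
[6] flags=0010 VS?F → skip

EXEC = [5]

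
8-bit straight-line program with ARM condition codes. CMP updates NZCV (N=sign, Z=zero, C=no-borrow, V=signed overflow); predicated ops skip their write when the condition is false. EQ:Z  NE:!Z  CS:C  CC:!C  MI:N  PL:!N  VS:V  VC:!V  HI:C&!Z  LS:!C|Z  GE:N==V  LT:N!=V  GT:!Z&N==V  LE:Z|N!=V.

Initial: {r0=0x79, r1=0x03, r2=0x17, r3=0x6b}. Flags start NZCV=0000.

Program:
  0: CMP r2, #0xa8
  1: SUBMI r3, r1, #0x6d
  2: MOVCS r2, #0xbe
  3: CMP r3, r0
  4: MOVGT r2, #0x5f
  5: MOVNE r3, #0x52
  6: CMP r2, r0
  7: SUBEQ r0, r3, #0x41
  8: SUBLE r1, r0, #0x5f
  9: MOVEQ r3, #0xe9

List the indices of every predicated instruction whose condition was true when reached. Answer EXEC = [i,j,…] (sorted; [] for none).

EXEC = [5,8]

0: ✓ CMP  NZCV=0000
1: · SUBMI
2: · MOVCS
3: ✓ CMP  NZCV=1000
4: · MOVGT
5: ✓ MOVNE  r3←0x52
6: ✓ CMP  NZCV=1000
7: · SUBEQ
8: ✓ SUBLE  r1←0x1a
9: · MOVEQ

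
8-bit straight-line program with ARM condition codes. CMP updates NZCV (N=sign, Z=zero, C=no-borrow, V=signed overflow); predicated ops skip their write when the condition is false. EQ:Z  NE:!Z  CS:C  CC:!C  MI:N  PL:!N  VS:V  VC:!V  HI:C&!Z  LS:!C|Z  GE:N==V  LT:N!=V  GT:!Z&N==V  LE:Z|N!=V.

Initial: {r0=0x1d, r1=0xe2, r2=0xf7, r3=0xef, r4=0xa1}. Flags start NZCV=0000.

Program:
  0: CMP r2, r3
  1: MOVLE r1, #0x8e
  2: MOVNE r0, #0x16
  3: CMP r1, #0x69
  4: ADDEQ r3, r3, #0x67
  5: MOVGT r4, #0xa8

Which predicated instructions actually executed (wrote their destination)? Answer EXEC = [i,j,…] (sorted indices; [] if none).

EXEC = [2]

0: ✓ CMP  NZCV=0010
1: · MOVLE
2: ✓ MOVNE  r0←0x16
3: ✓ CMP  NZCV=0011
4: · ADDEQ
5: · MOVGT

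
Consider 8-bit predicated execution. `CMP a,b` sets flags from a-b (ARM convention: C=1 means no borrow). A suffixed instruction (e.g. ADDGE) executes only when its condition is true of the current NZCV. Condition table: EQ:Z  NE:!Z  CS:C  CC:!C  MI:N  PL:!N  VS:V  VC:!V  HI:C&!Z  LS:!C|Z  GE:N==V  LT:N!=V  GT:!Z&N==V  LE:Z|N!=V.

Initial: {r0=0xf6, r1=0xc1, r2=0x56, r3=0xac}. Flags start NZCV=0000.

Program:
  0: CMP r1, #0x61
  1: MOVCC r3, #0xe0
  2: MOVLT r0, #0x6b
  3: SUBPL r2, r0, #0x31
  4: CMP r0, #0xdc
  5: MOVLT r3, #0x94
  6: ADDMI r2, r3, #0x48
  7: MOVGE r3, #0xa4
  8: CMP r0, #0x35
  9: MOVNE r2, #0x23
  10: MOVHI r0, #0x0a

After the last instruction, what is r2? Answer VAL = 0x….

[0] flags=0011 → (cmp)
[1] flags=0011 CC?F → skip
[2] flags=0011 LT?T → r0=0x6b
[3] flags=0011 PL?T → r2=0x3a
[4] flags=1001 → (cmp)
[5] flags=1001 LT?F → skip
[6] flags=1001 MI?T → r2=0xf4
[7] flags=1001 GE?T → r3=0xa4
[8] flags=0010 → (cmp)
[9] flags=0010 NE?T → r2=0x23
[10] flags=0010 HI?T → r0=0x0a

VAL = 0x23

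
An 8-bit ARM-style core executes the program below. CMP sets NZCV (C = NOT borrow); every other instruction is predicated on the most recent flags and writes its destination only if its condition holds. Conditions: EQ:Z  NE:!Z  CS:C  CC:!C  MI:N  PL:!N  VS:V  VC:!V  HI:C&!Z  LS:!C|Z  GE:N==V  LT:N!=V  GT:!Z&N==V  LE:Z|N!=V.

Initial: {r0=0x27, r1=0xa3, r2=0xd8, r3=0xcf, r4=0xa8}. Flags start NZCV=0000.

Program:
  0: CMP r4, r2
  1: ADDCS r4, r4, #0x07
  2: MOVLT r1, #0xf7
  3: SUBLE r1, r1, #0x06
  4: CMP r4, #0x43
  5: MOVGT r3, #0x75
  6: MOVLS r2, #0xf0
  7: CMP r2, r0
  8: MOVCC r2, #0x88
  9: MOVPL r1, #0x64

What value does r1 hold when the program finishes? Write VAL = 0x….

VAL = 0xf1

[0] flags=1000 → (cmp)
[1] flags=1000 CS?F → skip
[2] flags=1000 LT?T → r1=0xf7
[3] flags=1000 LE?T → r1=0xf1
[4] flags=0011 → (cmp)
[5] flags=0011 GT?F → skip
[6] flags=0011 LS?F → skip
[7] flags=1010 → (cmp)
[8] flags=1010 CC?F → skip
[9] flags=1010 PL?F → skip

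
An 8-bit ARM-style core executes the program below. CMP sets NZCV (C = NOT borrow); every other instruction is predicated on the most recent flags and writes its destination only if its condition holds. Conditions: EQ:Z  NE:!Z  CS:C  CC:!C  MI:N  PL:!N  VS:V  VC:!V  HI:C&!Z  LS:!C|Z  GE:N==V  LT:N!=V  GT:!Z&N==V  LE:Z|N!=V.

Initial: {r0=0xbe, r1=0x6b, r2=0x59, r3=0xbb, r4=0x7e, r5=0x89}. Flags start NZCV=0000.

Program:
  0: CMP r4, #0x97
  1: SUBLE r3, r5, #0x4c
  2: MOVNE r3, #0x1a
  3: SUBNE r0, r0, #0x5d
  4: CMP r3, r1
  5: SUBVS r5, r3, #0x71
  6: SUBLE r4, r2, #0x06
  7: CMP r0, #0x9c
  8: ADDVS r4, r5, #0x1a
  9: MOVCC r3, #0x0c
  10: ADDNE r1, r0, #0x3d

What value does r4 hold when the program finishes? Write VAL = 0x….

VAL = 0xa3

[0] flags=1001 → (cmp)
[1] flags=1001 LE?F → skip
[2] flags=1001 NE?T → r3=0x1a
[3] flags=1001 NE?T → r0=0x61
[4] flags=1000 → (cmp)
[5] flags=1000 VS?F → skip
[6] flags=1000 LE?T → r4=0x53
[7] flags=1001 → (cmp)
[8] flags=1001 VS?T → r4=0xa3
[9] flags=1001 CC?T → r3=0x0c
[10] flags=1001 NE?T → r1=0x9e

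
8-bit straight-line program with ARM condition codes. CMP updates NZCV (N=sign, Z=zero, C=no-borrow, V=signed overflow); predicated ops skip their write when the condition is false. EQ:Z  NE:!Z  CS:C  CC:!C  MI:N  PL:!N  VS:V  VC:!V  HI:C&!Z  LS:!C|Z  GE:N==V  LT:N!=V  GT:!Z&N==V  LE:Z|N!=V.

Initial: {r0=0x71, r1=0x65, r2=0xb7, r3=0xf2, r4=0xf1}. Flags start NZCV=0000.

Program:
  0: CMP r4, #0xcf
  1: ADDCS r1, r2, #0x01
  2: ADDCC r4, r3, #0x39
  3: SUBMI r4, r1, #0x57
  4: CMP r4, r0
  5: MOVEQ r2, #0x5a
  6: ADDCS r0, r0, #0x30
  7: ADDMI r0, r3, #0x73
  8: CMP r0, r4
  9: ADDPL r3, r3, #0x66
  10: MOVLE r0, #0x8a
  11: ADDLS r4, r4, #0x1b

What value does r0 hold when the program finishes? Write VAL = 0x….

0: ✓ CMP  NZCV=0010
1: ✓ ADDCS  r1←0xb8
2: · ADDCC
3: · SUBMI
4: ✓ CMP  NZCV=1010
5: · MOVEQ
6: ✓ ADDCS  r0←0xa1
7: ✓ ADDMI  r0←0x65
8: ✓ CMP  NZCV=0000
9: ✓ ADDPL  r3←0x58
10: · MOVLE
11: ✓ ADDLS  r4←0x0c

VAL = 0x65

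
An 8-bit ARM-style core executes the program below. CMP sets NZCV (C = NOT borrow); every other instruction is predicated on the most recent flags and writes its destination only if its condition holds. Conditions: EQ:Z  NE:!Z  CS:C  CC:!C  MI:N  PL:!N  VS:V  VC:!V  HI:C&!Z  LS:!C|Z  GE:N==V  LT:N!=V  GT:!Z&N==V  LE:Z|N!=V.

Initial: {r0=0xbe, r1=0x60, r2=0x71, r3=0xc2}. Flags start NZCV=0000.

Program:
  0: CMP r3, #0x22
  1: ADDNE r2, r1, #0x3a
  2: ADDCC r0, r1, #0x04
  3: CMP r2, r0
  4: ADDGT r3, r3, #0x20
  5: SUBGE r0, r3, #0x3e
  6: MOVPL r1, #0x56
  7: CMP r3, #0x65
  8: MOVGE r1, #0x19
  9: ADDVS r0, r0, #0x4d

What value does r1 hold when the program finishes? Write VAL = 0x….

VAL = 0x60

[0] flags=1010 → (cmp)
[1] flags=1010 NE?T → r2=0x9a
[2] flags=1010 CC?F → skip
[3] flags=1000 → (cmp)
[4] flags=1000 GT?F → skip
[5] flags=1000 GE?F → skip
[6] flags=1000 PL?F → skip
[7] flags=0011 → (cmp)
[8] flags=0011 GE?F → skip
[9] flags=0011 VS?T → r0=0x0b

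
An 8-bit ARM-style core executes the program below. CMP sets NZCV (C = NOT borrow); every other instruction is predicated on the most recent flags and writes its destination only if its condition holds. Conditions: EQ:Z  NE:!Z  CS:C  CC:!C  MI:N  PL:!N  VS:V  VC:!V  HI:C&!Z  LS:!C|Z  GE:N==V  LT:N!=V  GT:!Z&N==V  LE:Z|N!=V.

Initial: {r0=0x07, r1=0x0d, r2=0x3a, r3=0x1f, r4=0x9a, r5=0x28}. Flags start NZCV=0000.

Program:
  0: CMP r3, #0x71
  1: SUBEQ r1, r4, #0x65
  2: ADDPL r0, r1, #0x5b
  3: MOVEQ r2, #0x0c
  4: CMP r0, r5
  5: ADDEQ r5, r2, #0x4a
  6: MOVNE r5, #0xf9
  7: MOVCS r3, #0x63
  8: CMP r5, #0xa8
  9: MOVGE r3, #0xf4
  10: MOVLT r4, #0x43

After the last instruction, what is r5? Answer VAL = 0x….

0: ✓ CMP  NZCV=1000
1: · SUBEQ
2: · ADDPL
3: · MOVEQ
4: ✓ CMP  NZCV=1000
5: · ADDEQ
6: ✓ MOVNE  r5←0xf9
7: · MOVCS
8: ✓ CMP  NZCV=0010
9: ✓ MOVGE  r3←0xf4
10: · MOVLT

VAL = 0xf9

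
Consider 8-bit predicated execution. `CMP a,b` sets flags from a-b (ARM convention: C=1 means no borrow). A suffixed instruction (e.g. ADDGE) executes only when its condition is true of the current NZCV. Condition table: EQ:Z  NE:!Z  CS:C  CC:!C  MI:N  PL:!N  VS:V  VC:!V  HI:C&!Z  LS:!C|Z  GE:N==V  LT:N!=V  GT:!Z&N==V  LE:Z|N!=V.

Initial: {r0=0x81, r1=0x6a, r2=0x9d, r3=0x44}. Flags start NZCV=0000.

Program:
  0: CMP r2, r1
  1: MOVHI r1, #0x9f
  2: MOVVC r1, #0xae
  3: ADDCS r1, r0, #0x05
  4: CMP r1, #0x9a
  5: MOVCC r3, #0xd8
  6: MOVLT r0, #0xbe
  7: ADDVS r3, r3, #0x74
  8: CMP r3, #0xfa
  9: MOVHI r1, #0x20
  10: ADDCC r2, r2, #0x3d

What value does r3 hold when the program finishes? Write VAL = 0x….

VAL = 0xd8

[0] flags=0011 → (cmp)
[1] flags=0011 HI?T → r1=0x9f
[2] flags=0011 VC?F → skip
[3] flags=0011 CS?T → r1=0x86
[4] flags=1000 → (cmp)
[5] flags=1000 CC?T → r3=0xd8
[6] flags=1000 LT?T → r0=0xbe
[7] flags=1000 VS?F → skip
[8] flags=1000 → (cmp)
[9] flags=1000 HI?F → skip
[10] flags=1000 CC?T → r2=0xda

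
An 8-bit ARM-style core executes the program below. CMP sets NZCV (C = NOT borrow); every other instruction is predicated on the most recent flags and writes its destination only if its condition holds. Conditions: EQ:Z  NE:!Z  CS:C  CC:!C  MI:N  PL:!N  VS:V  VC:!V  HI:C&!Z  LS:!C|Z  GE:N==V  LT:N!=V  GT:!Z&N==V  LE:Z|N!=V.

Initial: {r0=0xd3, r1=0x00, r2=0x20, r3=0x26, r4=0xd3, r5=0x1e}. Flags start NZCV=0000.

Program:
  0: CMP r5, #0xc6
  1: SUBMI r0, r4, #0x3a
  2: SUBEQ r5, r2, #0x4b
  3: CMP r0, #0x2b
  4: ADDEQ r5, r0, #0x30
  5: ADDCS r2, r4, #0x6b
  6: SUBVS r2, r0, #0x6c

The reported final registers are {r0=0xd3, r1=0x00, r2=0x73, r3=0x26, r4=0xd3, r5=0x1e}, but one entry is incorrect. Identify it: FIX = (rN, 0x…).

[0] flags=0000 → (cmp)
[1] flags=0000 MI?F → skip
[2] flags=0000 EQ?F → skip
[3] flags=1010 → (cmp)
[4] flags=1010 EQ?F → skip
[5] flags=1010 CS?T → r2=0x3e
[6] flags=1010 VS?F → skip

FIX = (r2, 0x3e)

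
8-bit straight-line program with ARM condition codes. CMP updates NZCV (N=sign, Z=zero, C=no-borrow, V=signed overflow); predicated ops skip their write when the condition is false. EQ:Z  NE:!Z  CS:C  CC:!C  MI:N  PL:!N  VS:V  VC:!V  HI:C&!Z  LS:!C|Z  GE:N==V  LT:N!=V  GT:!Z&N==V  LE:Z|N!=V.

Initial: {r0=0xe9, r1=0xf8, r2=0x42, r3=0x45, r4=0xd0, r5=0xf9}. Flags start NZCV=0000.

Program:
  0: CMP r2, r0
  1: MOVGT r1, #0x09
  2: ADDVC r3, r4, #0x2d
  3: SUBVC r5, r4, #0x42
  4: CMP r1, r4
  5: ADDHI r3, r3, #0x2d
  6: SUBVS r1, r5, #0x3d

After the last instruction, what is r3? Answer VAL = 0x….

0: ✓ CMP  NZCV=0000
1: ✓ MOVGT  r1←0x09
2: ✓ ADDVC  r3←0xfd
3: ✓ SUBVC  r5←0x8e
4: ✓ CMP  NZCV=0000
5: · ADDHI
6: · SUBVS

VAL = 0xfd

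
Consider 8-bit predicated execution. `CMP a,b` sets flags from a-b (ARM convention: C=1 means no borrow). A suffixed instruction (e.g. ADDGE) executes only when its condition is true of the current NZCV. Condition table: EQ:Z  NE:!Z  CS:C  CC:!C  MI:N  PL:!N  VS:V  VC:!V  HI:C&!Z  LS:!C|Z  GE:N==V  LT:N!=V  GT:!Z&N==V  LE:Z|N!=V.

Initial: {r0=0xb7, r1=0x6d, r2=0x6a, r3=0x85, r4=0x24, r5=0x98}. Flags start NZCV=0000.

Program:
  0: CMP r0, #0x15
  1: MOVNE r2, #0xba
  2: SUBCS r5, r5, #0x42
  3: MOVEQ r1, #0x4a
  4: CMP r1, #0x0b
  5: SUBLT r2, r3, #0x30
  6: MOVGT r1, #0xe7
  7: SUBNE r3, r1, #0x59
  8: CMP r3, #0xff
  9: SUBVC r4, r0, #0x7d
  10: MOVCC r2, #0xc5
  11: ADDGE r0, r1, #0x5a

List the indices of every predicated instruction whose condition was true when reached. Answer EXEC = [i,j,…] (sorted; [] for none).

[0] flags=1010 → (cmp)
[1] flags=1010 NE?T → r2=0xba
[2] flags=1010 CS?T → r5=0x56
[3] flags=1010 EQ?F → skip
[4] flags=0010 → (cmp)
[5] flags=0010 LT?F → skip
[6] flags=0010 GT?T → r1=0xe7
[7] flags=0010 NE?T → r3=0x8e
[8] flags=1000 → (cmp)
[9] flags=1000 VC?T → r4=0x3a
[10] flags=1000 CC?T → r2=0xc5
[11] flags=1000 GE?F → skip

EXEC = [1,2,6,7,9,10]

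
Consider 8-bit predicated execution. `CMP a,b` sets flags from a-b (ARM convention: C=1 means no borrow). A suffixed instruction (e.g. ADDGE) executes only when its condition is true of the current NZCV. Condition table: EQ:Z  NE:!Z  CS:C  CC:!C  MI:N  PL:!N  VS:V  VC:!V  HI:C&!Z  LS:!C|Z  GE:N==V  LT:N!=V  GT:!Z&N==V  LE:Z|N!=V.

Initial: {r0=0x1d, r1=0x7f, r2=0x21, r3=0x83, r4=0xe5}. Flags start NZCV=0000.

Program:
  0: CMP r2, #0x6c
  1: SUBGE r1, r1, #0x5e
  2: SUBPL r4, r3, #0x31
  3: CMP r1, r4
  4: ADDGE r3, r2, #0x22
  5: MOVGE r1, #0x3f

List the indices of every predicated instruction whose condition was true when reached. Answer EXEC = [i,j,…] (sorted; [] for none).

0: ✓ CMP  NZCV=1000
1: · SUBGE
2: · SUBPL
3: ✓ CMP  NZCV=1001
4: ✓ ADDGE  r3←0x43
5: ✓ MOVGE  r1←0x3f

EXEC = [4,5]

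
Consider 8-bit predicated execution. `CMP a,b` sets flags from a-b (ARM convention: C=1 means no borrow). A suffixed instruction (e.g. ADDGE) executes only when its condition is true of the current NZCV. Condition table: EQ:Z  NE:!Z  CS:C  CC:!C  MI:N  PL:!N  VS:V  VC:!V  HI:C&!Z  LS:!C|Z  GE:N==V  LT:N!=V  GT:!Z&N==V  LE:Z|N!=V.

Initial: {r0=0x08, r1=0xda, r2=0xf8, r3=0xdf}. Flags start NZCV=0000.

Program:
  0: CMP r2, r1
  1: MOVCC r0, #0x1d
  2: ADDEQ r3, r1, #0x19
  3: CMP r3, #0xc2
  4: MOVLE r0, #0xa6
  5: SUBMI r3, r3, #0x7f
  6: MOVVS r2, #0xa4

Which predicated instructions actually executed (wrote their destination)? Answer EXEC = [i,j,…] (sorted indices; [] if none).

[0] flags=0010 → (cmp)
[1] flags=0010 CC?F → skip
[2] flags=0010 EQ?F → skip
[3] flags=0010 → (cmp)
[4] flags=0010 LE?F → skip
[5] flags=0010 MI?F → skip
[6] flags=0010 VS?F → skip

EXEC = []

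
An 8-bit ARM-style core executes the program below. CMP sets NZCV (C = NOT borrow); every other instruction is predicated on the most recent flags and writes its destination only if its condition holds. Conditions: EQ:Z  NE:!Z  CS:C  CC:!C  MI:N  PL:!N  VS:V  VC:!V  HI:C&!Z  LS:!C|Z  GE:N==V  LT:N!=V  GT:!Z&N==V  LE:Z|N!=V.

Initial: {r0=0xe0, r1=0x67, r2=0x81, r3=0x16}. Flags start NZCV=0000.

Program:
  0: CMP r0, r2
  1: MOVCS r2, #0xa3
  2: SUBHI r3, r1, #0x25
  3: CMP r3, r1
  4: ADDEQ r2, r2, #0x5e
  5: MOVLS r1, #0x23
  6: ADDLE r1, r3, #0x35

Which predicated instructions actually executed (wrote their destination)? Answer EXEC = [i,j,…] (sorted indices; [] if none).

EXEC = [1,2,5,6]

0: ✓ CMP  NZCV=0010
1: ✓ MOVCS  r2←0xa3
2: ✓ SUBHI  r3←0x42
3: ✓ CMP  NZCV=1000
4: · ADDEQ
5: ✓ MOVLS  r1←0x23
6: ✓ ADDLE  r1←0x77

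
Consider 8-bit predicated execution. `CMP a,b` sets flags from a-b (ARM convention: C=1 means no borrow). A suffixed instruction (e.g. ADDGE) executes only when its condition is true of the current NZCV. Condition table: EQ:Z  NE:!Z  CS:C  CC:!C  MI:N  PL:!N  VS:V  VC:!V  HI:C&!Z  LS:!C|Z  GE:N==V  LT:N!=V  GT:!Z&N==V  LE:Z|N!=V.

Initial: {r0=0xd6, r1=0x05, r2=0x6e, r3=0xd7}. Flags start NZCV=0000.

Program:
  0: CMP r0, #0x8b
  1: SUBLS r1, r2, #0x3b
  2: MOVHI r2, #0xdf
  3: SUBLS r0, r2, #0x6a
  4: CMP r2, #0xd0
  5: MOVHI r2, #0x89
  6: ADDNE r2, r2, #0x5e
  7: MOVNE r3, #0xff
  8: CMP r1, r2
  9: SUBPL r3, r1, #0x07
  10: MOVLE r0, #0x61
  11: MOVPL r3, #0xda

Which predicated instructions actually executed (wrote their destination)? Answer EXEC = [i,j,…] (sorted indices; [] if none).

EXEC = [2,5,6,7,9,11]

0: ✓ CMP  NZCV=0010
1: · SUBLS
2: ✓ MOVHI  r2←0xdf
3: · SUBLS
4: ✓ CMP  NZCV=0010
5: ✓ MOVHI  r2←0x89
6: ✓ ADDNE  r2←0xe7
7: ✓ MOVNE  r3←0xff
8: ✓ CMP  NZCV=0000
9: ✓ SUBPL  r3←0xfe
10: · MOVLE
11: ✓ MOVPL  r3←0xda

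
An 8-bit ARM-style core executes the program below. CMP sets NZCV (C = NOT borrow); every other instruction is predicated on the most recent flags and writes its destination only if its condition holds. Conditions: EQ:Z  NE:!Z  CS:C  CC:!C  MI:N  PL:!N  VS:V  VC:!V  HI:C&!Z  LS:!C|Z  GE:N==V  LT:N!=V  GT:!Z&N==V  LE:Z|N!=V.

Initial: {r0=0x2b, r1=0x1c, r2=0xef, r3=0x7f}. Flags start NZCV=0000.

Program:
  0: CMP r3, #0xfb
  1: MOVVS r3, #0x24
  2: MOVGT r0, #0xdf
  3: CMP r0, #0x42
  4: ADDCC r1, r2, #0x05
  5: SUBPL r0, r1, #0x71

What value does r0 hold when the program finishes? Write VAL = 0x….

0: ✓ CMP  NZCV=1001
1: ✓ MOVVS  r3←0x24
2: ✓ MOVGT  r0←0xdf
3: ✓ CMP  NZCV=1010
4: · ADDCC
5: · SUBPL

VAL = 0xdf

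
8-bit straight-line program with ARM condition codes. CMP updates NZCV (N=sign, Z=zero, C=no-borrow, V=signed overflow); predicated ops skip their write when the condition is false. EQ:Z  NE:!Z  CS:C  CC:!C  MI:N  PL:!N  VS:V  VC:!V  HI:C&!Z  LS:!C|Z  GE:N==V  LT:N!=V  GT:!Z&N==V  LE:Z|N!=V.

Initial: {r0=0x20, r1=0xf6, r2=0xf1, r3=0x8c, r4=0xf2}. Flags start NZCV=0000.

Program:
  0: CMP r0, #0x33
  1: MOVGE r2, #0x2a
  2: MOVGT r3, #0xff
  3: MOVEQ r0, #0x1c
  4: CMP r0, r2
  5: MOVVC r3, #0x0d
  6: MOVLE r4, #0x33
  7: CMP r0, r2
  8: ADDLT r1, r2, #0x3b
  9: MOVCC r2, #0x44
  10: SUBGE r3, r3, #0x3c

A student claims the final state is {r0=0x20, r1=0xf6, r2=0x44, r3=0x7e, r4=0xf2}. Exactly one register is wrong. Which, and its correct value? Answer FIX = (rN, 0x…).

FIX = (r3, 0xd1)

0: ✓ CMP  NZCV=1000
1: · MOVGE
2: · MOVGT
3: · MOVEQ
4: ✓ CMP  NZCV=0000
5: ✓ MOVVC  r3←0x0d
6: · MOVLE
7: ✓ CMP  NZCV=0000
8: · ADDLT
9: ✓ MOVCC  r2←0x44
10: ✓ SUBGE  r3←0xd1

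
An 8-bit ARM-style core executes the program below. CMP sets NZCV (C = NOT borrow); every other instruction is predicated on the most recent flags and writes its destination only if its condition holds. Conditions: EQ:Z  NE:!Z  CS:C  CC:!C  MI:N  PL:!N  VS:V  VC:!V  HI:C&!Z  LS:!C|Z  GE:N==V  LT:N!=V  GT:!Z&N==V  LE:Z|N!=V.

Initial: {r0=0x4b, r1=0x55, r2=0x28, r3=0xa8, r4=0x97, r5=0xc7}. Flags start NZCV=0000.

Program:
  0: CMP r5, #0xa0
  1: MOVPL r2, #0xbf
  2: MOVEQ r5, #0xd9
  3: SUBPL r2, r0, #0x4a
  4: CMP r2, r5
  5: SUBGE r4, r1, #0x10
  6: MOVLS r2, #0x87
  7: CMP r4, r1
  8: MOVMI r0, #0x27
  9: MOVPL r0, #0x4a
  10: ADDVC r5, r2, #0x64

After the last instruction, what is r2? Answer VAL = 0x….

0: ✓ CMP  NZCV=0010
1: ✓ MOVPL  r2←0xbf
2: · MOVEQ
3: ✓ SUBPL  r2←0x01
4: ✓ CMP  NZCV=0000
5: ✓ SUBGE  r4←0x45
6: ✓ MOVLS  r2←0x87
7: ✓ CMP  NZCV=1000
8: ✓ MOVMI  r0←0x27
9: · MOVPL
10: ✓ ADDVC  r5←0xeb

VAL = 0x87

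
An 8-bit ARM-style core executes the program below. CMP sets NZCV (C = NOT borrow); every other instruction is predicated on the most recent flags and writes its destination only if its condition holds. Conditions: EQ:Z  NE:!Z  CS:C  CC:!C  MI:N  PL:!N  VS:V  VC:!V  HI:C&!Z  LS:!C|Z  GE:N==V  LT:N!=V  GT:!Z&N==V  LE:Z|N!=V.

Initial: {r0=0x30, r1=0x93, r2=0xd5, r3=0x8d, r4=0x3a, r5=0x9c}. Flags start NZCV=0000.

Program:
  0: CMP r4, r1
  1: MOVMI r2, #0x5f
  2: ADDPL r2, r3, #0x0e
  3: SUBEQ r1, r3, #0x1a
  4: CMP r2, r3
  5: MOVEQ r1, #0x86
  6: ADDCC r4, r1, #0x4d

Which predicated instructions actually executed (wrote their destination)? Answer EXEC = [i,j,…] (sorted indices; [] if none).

EXEC = [1,6]

[0] flags=1001 → (cmp)
[1] flags=1001 MI?T → r2=0x5f
[2] flags=1001 PL?F → skip
[3] flags=1001 EQ?F → skip
[4] flags=1001 → (cmp)
[5] flags=1001 EQ?F → skip
[6] flags=1001 CC?T → r4=0xe0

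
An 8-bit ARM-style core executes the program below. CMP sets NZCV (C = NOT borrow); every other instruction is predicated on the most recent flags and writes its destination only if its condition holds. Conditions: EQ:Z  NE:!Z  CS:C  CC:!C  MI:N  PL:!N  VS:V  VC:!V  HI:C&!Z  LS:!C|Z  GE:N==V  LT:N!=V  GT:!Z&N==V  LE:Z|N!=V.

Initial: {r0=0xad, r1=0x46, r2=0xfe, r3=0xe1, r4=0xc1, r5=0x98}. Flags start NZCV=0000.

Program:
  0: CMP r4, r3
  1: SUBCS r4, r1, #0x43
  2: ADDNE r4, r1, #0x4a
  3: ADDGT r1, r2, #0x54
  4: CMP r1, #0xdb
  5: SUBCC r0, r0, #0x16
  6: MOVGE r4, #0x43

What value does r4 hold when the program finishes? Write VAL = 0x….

[0] flags=1000 → (cmp)
[1] flags=1000 CS?F → skip
[2] flags=1000 NE?T → r4=0x90
[3] flags=1000 GT?F → skip
[4] flags=0000 → (cmp)
[5] flags=0000 CC?T → r0=0x97
[6] flags=0000 GE?T → r4=0x43

VAL = 0x43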